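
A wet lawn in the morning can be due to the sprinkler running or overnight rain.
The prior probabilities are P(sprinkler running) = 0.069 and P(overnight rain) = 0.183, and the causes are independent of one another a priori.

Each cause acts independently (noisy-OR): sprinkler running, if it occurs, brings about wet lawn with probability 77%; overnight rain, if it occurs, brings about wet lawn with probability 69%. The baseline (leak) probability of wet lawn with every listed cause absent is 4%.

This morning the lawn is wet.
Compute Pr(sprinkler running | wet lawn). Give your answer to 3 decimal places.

Pr(sprinkler running | wet lawn) ≈ 0.271

Under noisy-OR, P(wet lawn | causes) = 1 − (1−0.04)·∏(1−qᵢ) over the active causes.
Sum P(wet lawn|·) weighted by the priors over the 4 (sprinkler running, overnight rain) configurations:
  P(wet lawn) = 0.04·0.931·0.817 + 0.7024·0.931·0.183 + 0.7792·0.069·0.817 + 0.931552·0.069·0.183
        = 0.030425 + 0.119670 + 0.043926 + 0.011763 = 0.205784
The terms with sprinkler running present sum to 0.055689, so
  P(sprinkler running | wet lawn) = 0.055689 / 0.205784 ≈ 0.271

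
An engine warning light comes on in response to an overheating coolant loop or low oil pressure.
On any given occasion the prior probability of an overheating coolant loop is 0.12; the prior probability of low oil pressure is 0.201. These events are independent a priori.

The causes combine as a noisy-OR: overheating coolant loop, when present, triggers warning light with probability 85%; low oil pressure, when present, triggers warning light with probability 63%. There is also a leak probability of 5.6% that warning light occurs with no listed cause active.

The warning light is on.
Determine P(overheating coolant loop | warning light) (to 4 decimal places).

P(overheating coolant loop | warning light) ≈ 0.4050

Under noisy-OR, P(warning light | causes) = 1 − (1−0.056)·∏(1−qᵢ) over the active causes.
For the numerator, keep only overheating coolant loop=true terms: 0.082303 + 0.022856 = 0.105159
Denominator P(warning light): 0.056*0.88*0.799 + 0.65072*0.88*0.201 + 0.8584*0.12*0.799 + 0.947608*0.12*0.201 = 0.259633
P(overheating coolant loop | warning light) = 0.105159/0.259633 ≈ 0.4050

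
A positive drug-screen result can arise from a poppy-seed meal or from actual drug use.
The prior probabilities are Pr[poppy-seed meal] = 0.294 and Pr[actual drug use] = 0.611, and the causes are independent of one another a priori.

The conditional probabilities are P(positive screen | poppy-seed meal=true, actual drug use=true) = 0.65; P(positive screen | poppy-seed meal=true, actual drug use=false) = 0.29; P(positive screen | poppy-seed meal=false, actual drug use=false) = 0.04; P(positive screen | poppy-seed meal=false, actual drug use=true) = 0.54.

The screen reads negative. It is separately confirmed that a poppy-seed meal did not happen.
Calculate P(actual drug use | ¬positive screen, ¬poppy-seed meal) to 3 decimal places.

Numerator (weight on configurations with actual drug use): 0.46×0.611 = 0.281060
Normalizer over all consistent configurations: 0.96×0.389 + 0.46×0.611 = 0.654500
P(actual drug use | ¬positive screen, ¬poppy-seed meal) = 0.281060/0.654500 ≈ 0.429

P(actual drug use | ¬positive screen, ¬poppy-seed meal) ≈ 0.429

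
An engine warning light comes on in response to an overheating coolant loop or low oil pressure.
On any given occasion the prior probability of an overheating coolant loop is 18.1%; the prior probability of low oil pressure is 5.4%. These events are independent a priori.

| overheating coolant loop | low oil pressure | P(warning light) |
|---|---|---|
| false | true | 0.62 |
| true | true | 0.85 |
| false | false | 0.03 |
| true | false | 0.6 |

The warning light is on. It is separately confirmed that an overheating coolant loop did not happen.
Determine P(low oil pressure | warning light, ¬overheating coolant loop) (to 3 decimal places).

Weight on low oil pressure=true, given the evidence: 0.62·0.054 = 0.033480
The normalizing constant is 0.03·0.946 + 0.62·0.054 = 0.061860
P(low oil pressure | warning light, ¬overheating coolant loop) = 0.033480/0.061860 ≈ 0.541

P(low oil pressure | warning light, ¬overheating coolant loop) ≈ 0.541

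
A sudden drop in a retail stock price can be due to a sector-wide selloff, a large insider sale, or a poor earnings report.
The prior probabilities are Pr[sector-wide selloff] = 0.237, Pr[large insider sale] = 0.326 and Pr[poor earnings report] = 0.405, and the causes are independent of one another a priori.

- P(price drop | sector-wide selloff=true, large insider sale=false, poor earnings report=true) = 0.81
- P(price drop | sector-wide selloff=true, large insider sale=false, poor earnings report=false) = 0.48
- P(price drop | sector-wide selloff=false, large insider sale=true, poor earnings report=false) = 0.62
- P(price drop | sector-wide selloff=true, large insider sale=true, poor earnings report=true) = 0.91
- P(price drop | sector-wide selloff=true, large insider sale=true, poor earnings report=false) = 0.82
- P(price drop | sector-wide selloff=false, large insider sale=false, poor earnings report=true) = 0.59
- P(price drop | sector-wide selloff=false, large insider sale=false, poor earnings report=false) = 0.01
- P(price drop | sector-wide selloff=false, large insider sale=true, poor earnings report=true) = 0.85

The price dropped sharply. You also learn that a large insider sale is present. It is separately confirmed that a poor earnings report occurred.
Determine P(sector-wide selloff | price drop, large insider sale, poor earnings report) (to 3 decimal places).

P(sector-wide selloff | price drop, large insider sale, poor earnings report) ≈ 0.250

P(price drop | large insider sale, poor earnings report) = 0.85×0.763 + 0.91×0.237 = 0.648550 + 0.215670 = 0.864220
Of this, 0.215670 comes from 0.91×0.237 (the sector-wide selloff=true cases).
Hence the posterior is 0.215670/0.864220 ≈ 0.250.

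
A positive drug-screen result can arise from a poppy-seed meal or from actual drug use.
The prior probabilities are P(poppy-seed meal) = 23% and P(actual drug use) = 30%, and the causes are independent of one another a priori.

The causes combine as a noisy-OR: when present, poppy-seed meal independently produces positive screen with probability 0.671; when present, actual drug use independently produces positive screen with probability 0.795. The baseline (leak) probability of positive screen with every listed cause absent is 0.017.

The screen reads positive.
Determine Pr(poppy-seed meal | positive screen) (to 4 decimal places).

Under noisy-OR, P(positive screen | causes) = 1 − (1−0.017)·∏(1−qᵢ) over the active causes.
By total probability over the 4 (poppy-seed meal, actual drug use) configurations:
  P(positive screen) = 0.017*0.77*0.7 + 0.798485*0.77*0.3 + 0.676593*0.23*0.7 + 0.933702*0.23*0.3
        = 0.009163 + 0.184450 + 0.108931 + 0.064425 = 0.366969
Configurations with poppy-seed meal contribute 0.173356, so
  P(poppy-seed meal | positive screen) = 0.173356 / 0.366969 ≈ 0.4724

Pr(poppy-seed meal | positive screen) ≈ 0.4724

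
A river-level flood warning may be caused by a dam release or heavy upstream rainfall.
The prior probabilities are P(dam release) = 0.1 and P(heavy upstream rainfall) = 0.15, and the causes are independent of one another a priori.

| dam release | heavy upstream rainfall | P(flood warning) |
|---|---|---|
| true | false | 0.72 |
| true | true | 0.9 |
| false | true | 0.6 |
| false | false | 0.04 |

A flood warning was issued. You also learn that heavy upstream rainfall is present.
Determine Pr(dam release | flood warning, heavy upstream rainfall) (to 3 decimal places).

Pr(dam release | flood warning, heavy upstream rainfall) ≈ 0.143

Numerator (weight on configurations with dam release): 0.9×0.1 = 0.090000
The normalizing constant is 0.6×0.9 + 0.9×0.1 = 0.630000
Posterior = 0.090000 / 0.630000 ≈ 0.143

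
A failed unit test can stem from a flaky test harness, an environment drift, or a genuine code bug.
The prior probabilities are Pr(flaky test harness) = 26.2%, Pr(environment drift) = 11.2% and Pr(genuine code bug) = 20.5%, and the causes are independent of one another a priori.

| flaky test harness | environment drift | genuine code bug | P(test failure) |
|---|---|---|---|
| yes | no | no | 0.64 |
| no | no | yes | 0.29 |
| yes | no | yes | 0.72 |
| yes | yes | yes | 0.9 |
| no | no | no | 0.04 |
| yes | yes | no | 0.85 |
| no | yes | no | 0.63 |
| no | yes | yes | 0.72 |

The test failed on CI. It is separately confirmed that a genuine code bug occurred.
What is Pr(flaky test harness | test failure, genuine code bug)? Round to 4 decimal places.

Sum P(test failure|·) weighted by the priors over the 4 (flaky test harness, environment drift) configurations:
  P(test failure | genuine code bug) = 0.29*0.738*0.888 + 0.72*0.738*0.112 + 0.72*0.262*0.888 + 0.9*0.262*0.112
        = 0.190050 + 0.059512 + 0.167512 + 0.026410 = 0.443484
Keeping only the flaky test harness-present terms gives 0.193922, so
  P(flaky test harness | test failure, genuine code bug) = 0.193922 / 0.443484 ≈ 0.4373

Pr(flaky test harness | test failure, genuine code bug) ≈ 0.4373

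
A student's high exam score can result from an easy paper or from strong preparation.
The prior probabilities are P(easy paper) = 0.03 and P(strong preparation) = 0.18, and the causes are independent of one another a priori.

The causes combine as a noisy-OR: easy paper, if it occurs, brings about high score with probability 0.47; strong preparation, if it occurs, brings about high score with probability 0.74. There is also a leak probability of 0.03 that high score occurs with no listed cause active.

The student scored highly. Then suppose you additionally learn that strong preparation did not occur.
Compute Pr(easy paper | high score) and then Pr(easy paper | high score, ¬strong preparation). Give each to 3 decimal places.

Under noisy-OR, P(high score | causes) = 1 − (1−0.03)·∏(1−qᵢ) over the active causes.
Sum P(high score|·) weighted by the priors over the 4 (easy paper, strong preparation) configurations:
  P(high score) = 0.03×0.97×0.82 + 0.7478×0.97×0.18 + 0.4859×0.03×0.82 + 0.866334×0.03×0.18
        = 0.023862 + 0.130566 + 0.011953 + 0.004678 = 0.171059
Configurations with easy paper contribute 0.016631, so
  P(easy paper | high score) = 0.016631 / 0.171059 ≈ 0.097

With the extra evidence:
Sum P(high score|·) weighted by the priors over both values of easy paper:
  P(high score | ¬strong preparation) = 0.03×0.97 + 0.4859×0.03
        = 0.029100 + 0.014577 = 0.043677
The terms with easy paper present sum to 0.014577, so
  P(easy paper | high score, ¬strong preparation) = 0.014577 / 0.043677 ≈ 0.334

Pr(easy paper | high score) ≈ 0.097; Pr(easy paper | high score, ¬strong preparation) ≈ 0.334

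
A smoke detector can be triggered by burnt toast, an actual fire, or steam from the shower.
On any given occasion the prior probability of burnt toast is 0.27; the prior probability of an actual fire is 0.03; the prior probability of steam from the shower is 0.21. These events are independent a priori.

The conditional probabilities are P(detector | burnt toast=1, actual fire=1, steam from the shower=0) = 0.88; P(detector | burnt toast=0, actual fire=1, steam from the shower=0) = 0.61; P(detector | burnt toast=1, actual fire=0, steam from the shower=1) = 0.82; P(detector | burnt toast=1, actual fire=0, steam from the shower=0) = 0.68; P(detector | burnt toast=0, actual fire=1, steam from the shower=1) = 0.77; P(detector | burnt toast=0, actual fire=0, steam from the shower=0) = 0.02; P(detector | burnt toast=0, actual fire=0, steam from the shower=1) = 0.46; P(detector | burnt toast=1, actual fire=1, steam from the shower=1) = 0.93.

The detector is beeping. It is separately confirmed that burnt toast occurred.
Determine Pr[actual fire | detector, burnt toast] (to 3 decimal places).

Enumerate the 4 (actual fire, steam from the shower) configurations and weight by the priors:
  P(detector | burnt toast) = 0.68×0.97×0.79 + 0.82×0.97×0.21 + 0.88×0.03×0.79 + 0.93×0.03×0.21
        = 0.521084 + 0.167034 + 0.020856 + 0.005859 = 0.714833
Keeping only the actual fire-present terms gives 0.026715, so
  P(actual fire | detector, burnt toast) = 0.026715 / 0.714833 ≈ 0.037

Pr[actual fire | detector, burnt toast] ≈ 0.037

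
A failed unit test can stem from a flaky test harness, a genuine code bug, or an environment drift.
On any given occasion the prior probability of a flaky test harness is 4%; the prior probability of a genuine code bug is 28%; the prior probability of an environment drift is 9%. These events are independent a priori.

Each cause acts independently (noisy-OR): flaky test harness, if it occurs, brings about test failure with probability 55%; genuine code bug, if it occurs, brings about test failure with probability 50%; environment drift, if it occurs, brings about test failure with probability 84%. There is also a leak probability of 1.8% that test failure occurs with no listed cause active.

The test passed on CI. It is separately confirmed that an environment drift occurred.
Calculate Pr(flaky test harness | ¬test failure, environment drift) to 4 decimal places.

Under noisy-OR, P(test failure | causes) = 1 − (1−0.018)·∏(1−qᵢ) over the active causes.
Weight on flaky test harness=true, given the evidence: 0.002036 + 0.000396 = 0.002432
Denominator P(¬test failure | environment drift): 0.15712×0.96×0.72 + 0.07856×0.96×0.28 + 0.070704×0.04×0.72 + 0.035352×0.04×0.28 = 0.132150
P(flaky test harness | ¬test failure, environment drift) = 0.002432/0.132150 ≈ 0.0184

Pr(flaky test harness | ¬test failure, environment drift) ≈ 0.0184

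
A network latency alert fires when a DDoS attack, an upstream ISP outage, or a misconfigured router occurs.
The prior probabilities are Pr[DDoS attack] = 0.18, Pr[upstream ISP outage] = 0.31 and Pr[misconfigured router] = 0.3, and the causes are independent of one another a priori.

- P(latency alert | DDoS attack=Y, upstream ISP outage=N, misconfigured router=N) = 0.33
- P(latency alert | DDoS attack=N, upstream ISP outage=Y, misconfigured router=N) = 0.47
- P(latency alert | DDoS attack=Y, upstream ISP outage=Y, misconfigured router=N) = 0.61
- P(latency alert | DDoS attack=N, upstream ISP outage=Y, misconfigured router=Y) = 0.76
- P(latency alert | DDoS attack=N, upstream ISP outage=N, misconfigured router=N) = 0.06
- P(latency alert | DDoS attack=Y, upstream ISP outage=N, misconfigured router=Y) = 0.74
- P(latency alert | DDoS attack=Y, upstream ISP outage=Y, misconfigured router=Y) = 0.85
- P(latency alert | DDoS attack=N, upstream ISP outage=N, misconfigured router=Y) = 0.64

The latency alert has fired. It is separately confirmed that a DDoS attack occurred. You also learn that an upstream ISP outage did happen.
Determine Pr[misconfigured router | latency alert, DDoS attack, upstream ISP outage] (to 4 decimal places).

Pr[misconfigured router | latency alert, DDoS attack, upstream ISP outage] ≈ 0.3739

For the numerator, keep only misconfigured router=true terms: 0.85·0.3 = 0.255000
Denominator P(latency alert | DDoS attack, upstream ISP outage): 0.61·0.7 + 0.85·0.3 = 0.682000
Posterior = 0.255000 / 0.682000 ≈ 0.3739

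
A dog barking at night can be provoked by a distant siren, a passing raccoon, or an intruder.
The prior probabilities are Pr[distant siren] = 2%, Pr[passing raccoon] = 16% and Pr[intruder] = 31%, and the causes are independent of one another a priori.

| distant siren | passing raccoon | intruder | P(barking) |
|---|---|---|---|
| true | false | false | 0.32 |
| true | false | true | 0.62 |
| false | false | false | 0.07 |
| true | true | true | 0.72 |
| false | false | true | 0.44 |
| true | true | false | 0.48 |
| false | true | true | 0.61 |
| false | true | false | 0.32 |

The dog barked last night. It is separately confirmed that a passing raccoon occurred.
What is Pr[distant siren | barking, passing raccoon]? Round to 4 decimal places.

P(barking | passing raccoon) = 0.32·0.98·0.69 + 0.61·0.98·0.31 + 0.48·0.02·0.69 + 0.72·0.02·0.31 = 0.216384 + 0.185318 + 0.006624 + 0.004464 = 0.412790
Of this, 0.011088 comes from 0.006624 + 0.004464 (the distant siren=true cases).
Hence the posterior is 0.011088/0.412790 ≈ 0.0269.

Pr[distant siren | barking, passing raccoon] ≈ 0.0269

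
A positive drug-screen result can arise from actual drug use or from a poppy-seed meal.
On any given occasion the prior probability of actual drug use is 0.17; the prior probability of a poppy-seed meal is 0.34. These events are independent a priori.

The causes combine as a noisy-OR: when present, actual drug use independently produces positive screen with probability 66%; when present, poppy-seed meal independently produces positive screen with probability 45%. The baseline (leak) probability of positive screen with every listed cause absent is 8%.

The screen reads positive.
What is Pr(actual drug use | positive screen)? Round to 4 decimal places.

Under noisy-OR, P(positive screen | causes) = 1 − (1−0.08)·∏(1−qᵢ) over the active causes.
P(positive screen) = 0.08*0.83*0.66 + 0.494*0.83*0.34 + 0.6872*0.17*0.66 + 0.82796*0.17*0.34 = 0.043824 + 0.139407 + 0.077104 + 0.047856 = 0.308191
The actual drug use-present share is 0.077104 + 0.047856 = 0.124960.
P(actual drug use | positive screen) = 0.124960 / 0.308191 ≈ 0.4055

Pr(actual drug use | positive screen) ≈ 0.4055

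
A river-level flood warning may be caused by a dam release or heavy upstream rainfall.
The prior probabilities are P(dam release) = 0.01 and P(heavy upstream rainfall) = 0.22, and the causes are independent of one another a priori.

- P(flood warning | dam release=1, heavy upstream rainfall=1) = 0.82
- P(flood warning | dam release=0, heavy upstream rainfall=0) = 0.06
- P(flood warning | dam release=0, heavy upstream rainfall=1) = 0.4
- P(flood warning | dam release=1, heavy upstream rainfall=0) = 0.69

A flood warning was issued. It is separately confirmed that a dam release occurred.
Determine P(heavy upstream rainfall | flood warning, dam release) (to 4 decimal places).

P(flood warning | dam release) = 0.69·0.78 + 0.82·0.22 = 0.538200 + 0.180400 = 0.718600
The heavy upstream rainfall-present share is 0.82·0.22 = 0.180400.
Hence the posterior is 0.180400/0.718600 ≈ 0.2510.

P(heavy upstream rainfall | flood warning, dam release) ≈ 0.2510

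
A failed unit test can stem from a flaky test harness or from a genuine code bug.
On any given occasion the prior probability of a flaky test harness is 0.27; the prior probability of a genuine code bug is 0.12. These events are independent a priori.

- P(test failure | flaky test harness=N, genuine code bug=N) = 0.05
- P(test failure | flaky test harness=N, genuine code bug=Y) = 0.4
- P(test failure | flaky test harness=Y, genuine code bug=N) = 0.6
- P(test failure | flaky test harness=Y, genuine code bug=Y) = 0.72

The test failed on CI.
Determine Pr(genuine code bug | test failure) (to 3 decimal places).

P(test failure) = 0.05·0.73·0.88 + 0.4·0.73·0.12 + 0.6·0.27·0.88 + 0.72·0.27·0.12 = 0.032120 + 0.035040 + 0.142560 + 0.023328 = 0.233048
Restricting to configurations with genuine code bug present: 0.035040 + 0.023328 = 0.058368.
Hence the posterior is 0.058368/0.233048 ≈ 0.250.

Pr(genuine code bug | test failure) ≈ 0.250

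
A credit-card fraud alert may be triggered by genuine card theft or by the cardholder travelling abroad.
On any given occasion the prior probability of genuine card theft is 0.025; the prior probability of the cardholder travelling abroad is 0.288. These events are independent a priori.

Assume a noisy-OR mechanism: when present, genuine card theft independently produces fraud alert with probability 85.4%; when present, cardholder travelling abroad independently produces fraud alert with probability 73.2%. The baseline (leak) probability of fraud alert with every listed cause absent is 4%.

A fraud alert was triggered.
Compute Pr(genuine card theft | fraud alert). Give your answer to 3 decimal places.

Under noisy-OR, P(fraud alert | causes) = 1 − (1−0.04)·∏(1−qᵢ) over the active causes.
Enumerate the 4 (genuine card theft, cardholder travelling abroad) configurations and weight by the priors:
  P(fraud alert) = 0.04*0.975*0.712 + 0.74272*0.975*0.288 + 0.85984*0.025*0.712 + 0.962437*0.025*0.288
        = 0.027768 + 0.208556 + 0.015305 + 0.006930 = 0.258559
Configurations with genuine card theft contribute 0.022235, so
  P(genuine card theft | fraud alert) = 0.022235 / 0.258559 ≈ 0.086

Pr(genuine card theft | fraud alert) ≈ 0.086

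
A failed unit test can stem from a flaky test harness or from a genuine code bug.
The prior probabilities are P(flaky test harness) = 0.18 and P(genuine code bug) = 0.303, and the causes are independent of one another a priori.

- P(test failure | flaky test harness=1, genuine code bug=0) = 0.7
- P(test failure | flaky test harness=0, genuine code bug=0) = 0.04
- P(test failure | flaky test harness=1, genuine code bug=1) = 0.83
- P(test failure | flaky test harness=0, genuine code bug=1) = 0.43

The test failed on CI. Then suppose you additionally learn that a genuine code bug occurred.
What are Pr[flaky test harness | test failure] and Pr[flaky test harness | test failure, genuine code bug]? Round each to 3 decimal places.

By total probability over the 4 (flaky test harness, genuine code bug) configurations:
  P(test failure) = 0.04*0.82*0.697 + 0.43*0.82*0.303 + 0.7*0.18*0.697 + 0.83*0.18*0.303
        = 0.022862 + 0.106838 + 0.087822 + 0.045268 = 0.262790
Configurations with flaky test harness contribute 0.133090, so
  P(flaky test harness | test failure) = 0.133090 / 0.262790 ≈ 0.506

Now condition on the additional information:
P(test failure | genuine code bug) = 0.43*0.82 + 0.83*0.18 = 0.352600 + 0.149400 = 0.502000
The flaky test harness-present share is 0.83*0.18 = 0.149400.
So P(flaky test harness | test failure, genuine code bug) = 0.149400/0.502000 ≈ 0.298.
The drop from 0.506 to 0.298 is the explaining-away (discounting) effect.

Pr[flaky test harness | test failure] ≈ 0.506; Pr[flaky test harness | test failure, genuine code bug] ≈ 0.298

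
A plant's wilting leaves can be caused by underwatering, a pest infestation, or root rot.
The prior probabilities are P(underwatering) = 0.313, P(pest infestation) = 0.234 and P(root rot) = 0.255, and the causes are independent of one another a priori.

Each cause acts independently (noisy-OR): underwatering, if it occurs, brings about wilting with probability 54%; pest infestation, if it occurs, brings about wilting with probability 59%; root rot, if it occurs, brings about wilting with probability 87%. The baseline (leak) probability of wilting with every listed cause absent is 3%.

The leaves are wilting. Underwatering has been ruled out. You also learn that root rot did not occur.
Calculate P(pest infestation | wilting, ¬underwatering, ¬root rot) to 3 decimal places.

Under noisy-OR, P(wilting | causes) = 1 − (1−0.03)·∏(1−qᵢ) over the active causes.
Numerator (weight on configurations with pest infestation): 0.6023*0.234 = 0.140938
The normalizing constant is 0.03*0.766 + 0.6023*0.234 = 0.163918
P(pest infestation | wilting, ¬underwatering, ¬root rot) = 0.140938/0.163918 ≈ 0.860

P(pest infestation | wilting, ¬underwatering, ¬root rot) ≈ 0.860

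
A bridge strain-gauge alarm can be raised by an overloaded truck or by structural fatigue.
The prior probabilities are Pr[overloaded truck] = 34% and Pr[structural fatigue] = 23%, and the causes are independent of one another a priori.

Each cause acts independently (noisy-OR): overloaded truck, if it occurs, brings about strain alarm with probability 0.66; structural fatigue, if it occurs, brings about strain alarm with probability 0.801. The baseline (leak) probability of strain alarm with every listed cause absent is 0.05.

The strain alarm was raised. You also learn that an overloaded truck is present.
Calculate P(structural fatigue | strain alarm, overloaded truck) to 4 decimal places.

P(structural fatigue | strain alarm, overloaded truck) ≈ 0.2922

Under noisy-OR, P(strain alarm | causes) = 1 − (1−0.05)·∏(1−qᵢ) over the active causes.
Enumerate both values of structural fatigue and weight by the priors:
  P(strain alarm | overloaded truck) = 0.677·0.77 + 0.935723·0.23
        = 0.521290 + 0.215216 = 0.736506
Configurations with structural fatigue contribute 0.215216, so
  P(structural fatigue | strain alarm, overloaded truck) = 0.215216 / 0.736506 ≈ 0.2922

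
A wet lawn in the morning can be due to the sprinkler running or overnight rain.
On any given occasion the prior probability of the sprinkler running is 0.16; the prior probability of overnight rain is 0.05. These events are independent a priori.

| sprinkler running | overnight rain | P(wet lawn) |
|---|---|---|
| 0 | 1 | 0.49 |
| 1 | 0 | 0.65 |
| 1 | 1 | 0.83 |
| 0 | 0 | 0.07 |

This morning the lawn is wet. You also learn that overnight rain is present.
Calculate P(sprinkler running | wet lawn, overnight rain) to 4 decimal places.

P(sprinkler running | wet lawn, overnight rain) ≈ 0.2439

Enumerate both values of sprinkler running and weight by the priors:
  P(wet lawn | overnight rain) = 0.49*0.84 + 0.83*0.16
        = 0.411600 + 0.132800 = 0.544400
The terms with sprinkler running present sum to 0.132800, so
  P(sprinkler running | wet lawn, overnight rain) = 0.132800 / 0.544400 ≈ 0.2439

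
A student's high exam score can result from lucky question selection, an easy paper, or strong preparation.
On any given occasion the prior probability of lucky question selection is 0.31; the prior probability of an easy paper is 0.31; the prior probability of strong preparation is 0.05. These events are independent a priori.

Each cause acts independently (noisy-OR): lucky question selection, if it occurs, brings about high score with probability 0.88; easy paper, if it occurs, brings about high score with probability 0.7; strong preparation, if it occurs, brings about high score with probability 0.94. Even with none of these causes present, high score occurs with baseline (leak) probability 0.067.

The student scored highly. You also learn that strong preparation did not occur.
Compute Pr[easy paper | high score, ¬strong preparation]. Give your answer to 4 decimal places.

Under noisy-OR, P(high score | causes) = 1 − (1−0.067)·∏(1−qᵢ) over the active causes.
Enumerate the 4 (lucky question selection, easy paper) configurations and weight by the priors:
  P(high score | ¬strong preparation) = 0.067·0.69·0.69 + 0.7201·0.69·0.31 + 0.88804·0.31·0.69 + 0.966412·0.31·0.31
        = 0.031899 + 0.154029 + 0.189952 + 0.092872 = 0.468752
Keeping only the easy paper-present terms gives 0.246901, so
  P(easy paper | high score, ¬strong preparation) = 0.246901 / 0.468752 ≈ 0.5267

Pr[easy paper | high score, ¬strong preparation] ≈ 0.5267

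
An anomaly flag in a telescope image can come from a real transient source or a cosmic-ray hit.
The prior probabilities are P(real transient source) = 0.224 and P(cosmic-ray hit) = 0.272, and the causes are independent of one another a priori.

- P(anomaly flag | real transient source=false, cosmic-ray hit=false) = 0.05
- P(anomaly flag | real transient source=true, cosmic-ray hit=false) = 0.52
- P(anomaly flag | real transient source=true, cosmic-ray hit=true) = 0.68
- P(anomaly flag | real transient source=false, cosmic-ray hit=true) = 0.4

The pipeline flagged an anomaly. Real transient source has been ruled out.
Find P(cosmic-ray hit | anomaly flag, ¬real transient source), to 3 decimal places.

P(cosmic-ray hit | anomaly flag, ¬real transient source) ≈ 0.749

Sum P(anomaly flag|·) weighted by the priors over both values of cosmic-ray hit:
  P(anomaly flag | ¬real transient source) = 0.05·0.728 + 0.4·0.272
        = 0.036400 + 0.108800 = 0.145200
Configurations with cosmic-ray hit contribute 0.108800, so
  P(cosmic-ray hit | anomaly flag, ¬real transient source) = 0.108800 / 0.145200 ≈ 0.749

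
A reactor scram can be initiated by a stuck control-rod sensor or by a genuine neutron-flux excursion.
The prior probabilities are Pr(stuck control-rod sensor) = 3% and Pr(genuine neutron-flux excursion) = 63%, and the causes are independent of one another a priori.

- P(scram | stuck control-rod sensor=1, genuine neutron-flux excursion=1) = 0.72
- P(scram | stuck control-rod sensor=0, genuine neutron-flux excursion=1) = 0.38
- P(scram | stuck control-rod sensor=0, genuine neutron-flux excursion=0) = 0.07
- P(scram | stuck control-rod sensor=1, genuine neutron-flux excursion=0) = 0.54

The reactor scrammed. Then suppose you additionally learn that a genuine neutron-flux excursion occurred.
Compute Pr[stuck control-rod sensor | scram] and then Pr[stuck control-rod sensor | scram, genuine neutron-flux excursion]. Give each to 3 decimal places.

Enumerate the 4 (stuck control-rod sensor, genuine neutron-flux excursion) configurations and weight by the priors:
  P(scram) = 0.07·0.97·0.37 + 0.38·0.97·0.63 + 0.54·0.03·0.37 + 0.72·0.03·0.63
        = 0.025123 + 0.232218 + 0.005994 + 0.013608 = 0.276943
Configurations with stuck control-rod sensor contribute 0.019602, so
  P(stuck control-rod sensor | scram) = 0.019602 / 0.276943 ≈ 0.071

With the extra evidence:
P(scram | genuine neutron-flux excursion) = 0.38*0.97 + 0.72*0.03 = 0.368600 + 0.021600 = 0.390200
Restricting to configurations with stuck control-rod sensor present: 0.72*0.03 = 0.021600.
Hence the posterior is 0.021600/0.390200 ≈ 0.055.
Conditioning on genuine neutron-flux excursion lowers the posterior on stuck control-rod sensor: the classic explaining-away effect in a common-effect structure.

Pr[stuck control-rod sensor | scram] ≈ 0.071; Pr[stuck control-rod sensor | scram, genuine neutron-flux excursion] ≈ 0.055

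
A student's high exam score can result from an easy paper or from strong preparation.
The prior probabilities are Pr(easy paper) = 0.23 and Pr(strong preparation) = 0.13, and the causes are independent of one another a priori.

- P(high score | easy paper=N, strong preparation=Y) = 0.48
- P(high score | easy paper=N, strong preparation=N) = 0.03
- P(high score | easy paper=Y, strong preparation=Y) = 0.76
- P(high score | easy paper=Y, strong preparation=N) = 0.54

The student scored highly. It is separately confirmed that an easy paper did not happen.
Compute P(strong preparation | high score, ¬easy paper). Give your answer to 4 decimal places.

Numerator (weight on configurations with strong preparation): 0.48×0.13 = 0.062400
The normalizing constant is 0.03×0.87 + 0.48×0.13 = 0.088500
Posterior = 0.062400 / 0.088500 ≈ 0.7051

P(strong preparation | high score, ¬easy paper) ≈ 0.7051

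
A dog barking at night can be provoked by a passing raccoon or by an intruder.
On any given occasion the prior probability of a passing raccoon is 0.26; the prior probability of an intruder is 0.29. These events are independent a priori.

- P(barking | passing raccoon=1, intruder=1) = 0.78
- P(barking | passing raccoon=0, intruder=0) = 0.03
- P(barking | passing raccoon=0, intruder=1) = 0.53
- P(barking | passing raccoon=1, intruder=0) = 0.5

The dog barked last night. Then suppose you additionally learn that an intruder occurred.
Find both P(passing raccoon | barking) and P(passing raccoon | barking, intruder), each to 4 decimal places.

P(passing raccoon | barking) ≈ 0.5385; P(passing raccoon | barking, intruder) ≈ 0.3408

P(barking) = 0.03·0.74·0.71 + 0.53·0.74·0.29 + 0.5·0.26·0.71 + 0.78·0.26·0.29 = 0.015762 + 0.113738 + 0.092300 + 0.058812 = 0.280612
Restricting to configurations with passing raccoon present: 0.092300 + 0.058812 = 0.151112.
So P(passing raccoon | barking) = 0.151112/0.280612 ≈ 0.5385.

Now condition on the additional information:
By total probability over both values of passing raccoon:
  P(barking | intruder) = 0.53·0.74 + 0.78·0.26
        = 0.392200 + 0.202800 = 0.595000
Configurations with passing raccoon contribute 0.202800, so
  P(passing raccoon | barking, intruder) = 0.202800 / 0.595000 ≈ 0.3408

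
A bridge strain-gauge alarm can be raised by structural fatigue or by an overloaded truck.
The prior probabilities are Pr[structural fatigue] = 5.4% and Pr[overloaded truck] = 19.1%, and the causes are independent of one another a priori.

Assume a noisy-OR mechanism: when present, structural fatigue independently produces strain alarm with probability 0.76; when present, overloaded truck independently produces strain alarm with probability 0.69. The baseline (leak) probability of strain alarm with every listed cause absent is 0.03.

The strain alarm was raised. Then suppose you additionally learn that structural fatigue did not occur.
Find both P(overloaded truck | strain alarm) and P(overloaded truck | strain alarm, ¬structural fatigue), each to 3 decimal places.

Under noisy-OR, P(strain alarm | causes) = 1 − (1−0.03)·∏(1−qᵢ) over the active causes.
Numerator (weight on configurations with overloaded truck): 0.126354 + 0.009570 = 0.135924
Normalizer over all consistent configurations: 0.03*0.946*0.809 + 0.6993*0.946*0.191 + 0.7672*0.054*0.809 + 0.927832*0.054*0.191 = 0.192399
P(overloaded truck | strain alarm) = 0.135924/0.192399 ≈ 0.706

Now condition on the additional information:
For the numerator, keep only overloaded truck=true terms: 0.6993×0.191 = 0.133566
The normalizing constant is 0.03×0.809 + 0.6993×0.191 = 0.157836
Posterior = 0.133566 / 0.157836 ≈ 0.846
Ruling out structural fatigue raises the posterior on overloaded truck — the flip side of explaining away.

P(overloaded truck | strain alarm) ≈ 0.706; P(overloaded truck | strain alarm, ¬structural fatigue) ≈ 0.846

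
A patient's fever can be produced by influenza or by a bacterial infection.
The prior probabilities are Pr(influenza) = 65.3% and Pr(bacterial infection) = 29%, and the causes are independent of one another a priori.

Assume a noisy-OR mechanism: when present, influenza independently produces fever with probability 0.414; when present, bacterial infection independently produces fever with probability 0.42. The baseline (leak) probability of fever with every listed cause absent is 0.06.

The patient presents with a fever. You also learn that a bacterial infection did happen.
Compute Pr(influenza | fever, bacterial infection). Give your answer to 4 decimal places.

Pr(influenza | fever, bacterial infection) ≈ 0.7379

Under noisy-OR, P(fever | causes) = 1 − (1−0.06)·∏(1−qᵢ) over the active causes.
P(fever | bacterial infection) = 0.4548·0.347 + 0.680513·0.653 = 0.157816 + 0.444375 = 0.602191
Restricting to configurations with influenza present: 0.680513·0.653 = 0.444375.
P(influenza | fever, bacterial infection) = 0.444375 / 0.602191 ≈ 0.7379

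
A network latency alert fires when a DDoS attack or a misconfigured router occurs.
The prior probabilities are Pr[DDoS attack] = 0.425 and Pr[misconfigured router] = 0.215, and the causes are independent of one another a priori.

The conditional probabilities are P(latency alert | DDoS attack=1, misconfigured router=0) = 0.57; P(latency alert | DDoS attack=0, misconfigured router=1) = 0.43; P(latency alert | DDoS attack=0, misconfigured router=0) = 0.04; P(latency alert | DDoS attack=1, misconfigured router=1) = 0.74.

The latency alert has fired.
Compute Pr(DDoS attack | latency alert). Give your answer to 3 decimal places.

Numerator (weight on configurations with DDoS attack): 0.190166 + 0.067617 = 0.257783
The normalizing constant is 0.04*0.575*0.785 + 0.43*0.575*0.215 + 0.57*0.425*0.785 + 0.74*0.425*0.215 = 0.328997
P(DDoS attack | latency alert) = 0.257783/0.328997 ≈ 0.784

Pr(DDoS attack | latency alert) ≈ 0.784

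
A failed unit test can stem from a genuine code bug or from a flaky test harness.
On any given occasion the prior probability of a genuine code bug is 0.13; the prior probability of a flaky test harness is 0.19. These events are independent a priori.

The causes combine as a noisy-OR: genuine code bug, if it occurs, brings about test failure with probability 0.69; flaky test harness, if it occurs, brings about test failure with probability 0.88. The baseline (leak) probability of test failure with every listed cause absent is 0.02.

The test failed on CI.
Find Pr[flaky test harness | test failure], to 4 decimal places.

Under noisy-OR, P(test failure | causes) = 1 − (1−0.02)·∏(1−qᵢ) over the active causes.
Sum P(test failure|·) weighted by the priors over the 4 (genuine code bug, flaky test harness) configurations:
  P(test failure) = 0.02×0.87×0.81 + 0.8824×0.87×0.19 + 0.6962×0.13×0.81 + 0.963544×0.13×0.19
        = 0.014094 + 0.145861 + 0.073310 + 0.023800 = 0.257065
The terms with flaky test harness present sum to 0.169661, so
  P(flaky test harness | test failure) = 0.169661 / 0.257065 ≈ 0.6600

Pr[flaky test harness | test failure] ≈ 0.6600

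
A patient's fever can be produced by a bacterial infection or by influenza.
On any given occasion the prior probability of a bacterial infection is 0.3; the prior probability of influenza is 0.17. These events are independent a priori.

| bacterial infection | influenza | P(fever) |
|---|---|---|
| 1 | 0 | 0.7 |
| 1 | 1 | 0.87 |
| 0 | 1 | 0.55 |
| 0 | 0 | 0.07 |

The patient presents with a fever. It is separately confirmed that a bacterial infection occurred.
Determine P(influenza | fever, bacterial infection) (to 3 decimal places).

P(fever | bacterial infection) = 0.7×0.83 + 0.87×0.17 = 0.581000 + 0.147900 = 0.728900
Of this, 0.147900 comes from 0.87×0.17 (the influenza=true cases).
P(influenza | fever, bacterial infection) = 0.147900 / 0.728900 ≈ 0.203

P(influenza | fever, bacterial infection) ≈ 0.203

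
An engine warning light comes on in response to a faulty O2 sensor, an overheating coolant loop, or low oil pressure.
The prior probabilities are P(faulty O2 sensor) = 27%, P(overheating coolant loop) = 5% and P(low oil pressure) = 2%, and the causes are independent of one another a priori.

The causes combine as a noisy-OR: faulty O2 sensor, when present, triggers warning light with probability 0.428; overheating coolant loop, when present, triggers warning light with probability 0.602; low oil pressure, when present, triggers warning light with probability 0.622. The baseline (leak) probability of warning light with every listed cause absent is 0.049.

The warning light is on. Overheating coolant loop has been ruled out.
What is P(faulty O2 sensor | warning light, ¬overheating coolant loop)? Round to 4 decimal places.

Under noisy-OR, P(warning light | causes) = 1 − (1−0.049)·∏(1−qᵢ) over the active causes.
P(warning light | ¬overheating coolant loop) = 0.049*0.73*0.98 + 0.640522*0.73*0.02 + 0.456028*0.27*0.98 + 0.794379*0.27*0.02 = 0.035055 + 0.009352 + 0.120665 + 0.004290 = 0.169362
Restricting to configurations with faulty O2 sensor present: 0.120665 + 0.004290 = 0.124955.
P(faulty O2 sensor | warning light, ¬overheating coolant loop) = 0.124955 / 0.169362 ≈ 0.7378

P(faulty O2 sensor | warning light, ¬overheating coolant loop) ≈ 0.7378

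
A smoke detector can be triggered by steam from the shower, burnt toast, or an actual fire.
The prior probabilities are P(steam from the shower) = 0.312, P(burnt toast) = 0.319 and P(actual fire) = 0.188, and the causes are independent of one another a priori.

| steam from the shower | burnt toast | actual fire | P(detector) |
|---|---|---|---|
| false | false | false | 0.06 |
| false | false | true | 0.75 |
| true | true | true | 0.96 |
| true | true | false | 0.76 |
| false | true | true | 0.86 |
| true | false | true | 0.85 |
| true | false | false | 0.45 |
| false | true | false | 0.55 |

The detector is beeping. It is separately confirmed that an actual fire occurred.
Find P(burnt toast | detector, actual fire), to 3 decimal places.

P(burnt toast | detector, actual fire) ≈ 0.348

By total probability over the 4 (steam from the shower, burnt toast) configurations:
  P(detector | actual fire) = 0.75*0.688*0.681 + 0.86*0.688*0.319 + 0.85*0.312*0.681 + 0.96*0.312*0.319
        = 0.351396 + 0.188746 + 0.180601 + 0.095547 = 0.816290
Keeping only the burnt toast-present terms gives 0.284293, so
  P(burnt toast | detector, actual fire) = 0.284293 / 0.816290 ≈ 0.348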